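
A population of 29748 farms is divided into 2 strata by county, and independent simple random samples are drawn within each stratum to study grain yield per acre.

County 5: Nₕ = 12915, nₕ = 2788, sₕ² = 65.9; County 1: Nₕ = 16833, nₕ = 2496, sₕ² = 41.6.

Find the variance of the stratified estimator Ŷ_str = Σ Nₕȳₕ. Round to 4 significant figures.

7.114 × 10^6

Var(Ŷ_str) = Σₕ Nₕ²(1 − fₕ)sₕ²/nₕ.
County 5: 12915²·(1 − 2788/12915)·65.9/2788 = 3.0914901 × 10^6.
County 1: 16833²·(1 − 2496/16833)·41.6/2496 = 4.0222454 × 10^6.
Sum = 7.1137355 × 10^6.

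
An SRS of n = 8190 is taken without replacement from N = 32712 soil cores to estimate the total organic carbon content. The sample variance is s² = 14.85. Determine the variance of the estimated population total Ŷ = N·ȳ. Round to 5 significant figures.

Var(Ŷ) = N²·Var(ȳ) = N²·(1 − n/N)·s²/n.
f = 8190/32712 = 0.25036684; Var(ȳ) = 0.74963316·14.85/8190 = 0.001359225.
Var(Ŷ) = 32712² · 0.001359225 = 1.4544726 × 10^6.

1.4545 × 10^6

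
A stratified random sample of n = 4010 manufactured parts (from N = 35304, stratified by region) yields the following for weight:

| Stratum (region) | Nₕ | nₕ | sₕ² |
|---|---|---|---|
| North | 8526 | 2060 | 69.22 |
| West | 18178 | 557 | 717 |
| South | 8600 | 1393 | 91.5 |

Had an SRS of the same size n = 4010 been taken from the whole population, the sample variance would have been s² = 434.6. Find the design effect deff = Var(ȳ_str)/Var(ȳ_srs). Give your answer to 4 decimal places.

3.4931

Var(ȳ_str) = Σ Wₕ²(1−fₕ)sₕ²/nₕ with Wₕ = Nₕ/35304:
  North: (8526/35304)²·(1−2060/8526)·69.22/2060 = 0.0014862695
  West: (18178/35304)²·(1−557/18178)·717/557 = 0.33082078
  South: (8600/35304)²·(1−1393/8600)·91.5/1393 = 0.0032664433
  → Var(ȳ_str) = 0.33557349.
Var(ȳ_srs) = (1 − 4010/35304)·434.6/4010 = 0.096068833.
deff = 0.33557349 / 0.096068833 = 3.4931.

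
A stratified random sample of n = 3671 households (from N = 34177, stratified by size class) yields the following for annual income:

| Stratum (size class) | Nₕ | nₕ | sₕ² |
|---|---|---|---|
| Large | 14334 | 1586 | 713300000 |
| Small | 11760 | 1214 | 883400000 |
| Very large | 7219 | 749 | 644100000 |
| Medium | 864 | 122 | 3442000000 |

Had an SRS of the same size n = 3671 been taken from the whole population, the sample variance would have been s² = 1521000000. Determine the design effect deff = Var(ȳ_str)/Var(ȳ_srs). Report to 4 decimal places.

0.5340

Var(ȳ_str) = Σ Wₕ²(1−fₕ)sₕ²/nₕ with Wₕ = Nₕ/34177:
  Large: (14334/34177)²·(1−1586/14334)·713300000/1586 = 70357.536
  Small: (11760/34177)²·(1−1214/11760)·883400000/1214 = 77261.995
  Very large: (7219/34177)²·(1−749/7219)·644100000/749 = 34386.259
  Medium: (864/34177)²·(1−122/864)·3442000000/122 = 15484.629
  → Var(ȳ_str) = 197490.42.
Var(ȳ_srs) = (1 − 3671/34177)·1521000000/3671 = 369824.91.
deff = 197490.42 / 369824.91 = 0.5340.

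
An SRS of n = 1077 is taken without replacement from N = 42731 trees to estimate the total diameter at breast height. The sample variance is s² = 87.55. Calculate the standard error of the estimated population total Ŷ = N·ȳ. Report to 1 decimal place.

12028.7

Var(Ŷ) = N²·Var(ȳ) = N²·(1 − n/N)·s²/n.
f = 1077/42731 = 0.02520418; Var(ȳ) = 0.97479582·87.55/1077 = 0.079241758.
Var(Ŷ) = 42731² · 0.079241758 = 1.4469057 × 10^8.
SE(Ŷ) = √(1.4469057 × 10^8) = 12028.7.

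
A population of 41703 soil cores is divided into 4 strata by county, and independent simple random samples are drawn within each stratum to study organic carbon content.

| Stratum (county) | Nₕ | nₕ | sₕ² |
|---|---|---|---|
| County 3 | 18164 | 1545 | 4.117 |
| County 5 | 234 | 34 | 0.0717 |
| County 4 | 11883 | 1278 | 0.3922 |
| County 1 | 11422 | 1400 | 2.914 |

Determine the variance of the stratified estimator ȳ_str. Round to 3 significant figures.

6.22 × 10^-4

Var(ȳ_str) = Σₕ Wₕ²(1 − fₕ)sₕ²/nₕ with Wₕ = Nₕ/N, N = 41703.
County 3: Wₕ = 0.43555619; term = 0.43555619²·(1 − 0.08505836)·4.117/1545 = 4.6252389 × 10^-4.
County 5: Wₕ = 0.00561111; term = 0.00561111²·(1 − 0.14529915)·0.0717/34 = 5.6748122 × 10^-8.
County 4: Wₕ = 0.28494353; term = 0.28494353²·(1 − 0.10754860)·0.3922/1278 = 2.2237139 × 10^-5.
County 1: Wₕ = 0.27388917; term = 0.27388917²·(1 − 0.12257048)·2.914/1400 = 1.3700092 × 10^-4.
Sum = 6.218187 × 10^-4.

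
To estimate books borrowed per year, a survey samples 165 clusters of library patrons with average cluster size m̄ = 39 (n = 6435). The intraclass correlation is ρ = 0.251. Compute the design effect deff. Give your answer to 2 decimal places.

deff = 1 + (39 − 1)·0.251 = 1 + 9.538 = 10.538.

10.54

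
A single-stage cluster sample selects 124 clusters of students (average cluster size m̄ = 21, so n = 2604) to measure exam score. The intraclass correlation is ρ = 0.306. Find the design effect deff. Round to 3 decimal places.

7.120

deff = 1 + (21 − 1)·0.306 = 1 + 6.12 = 7.12.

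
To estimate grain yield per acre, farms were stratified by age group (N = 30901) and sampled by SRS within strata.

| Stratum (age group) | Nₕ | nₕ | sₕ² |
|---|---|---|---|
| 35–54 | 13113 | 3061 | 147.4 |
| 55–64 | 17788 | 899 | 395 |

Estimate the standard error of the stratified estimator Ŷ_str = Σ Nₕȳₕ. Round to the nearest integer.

11762

Var(Ŷ_str) = Σₕ Nₕ²(1 − fₕ)sₕ²/nₕ.
35–54: 13113²·(1 − 3061/13113)·147.4/3061 = 6.3472952 × 10^6.
55–64: 17788²·(1 − 899/17788)·395/899 = 1.3199834 × 10^8.
Sum = 1.3834564 × 10^8.
SE = √(1.3834564 × 10^8) = 11762.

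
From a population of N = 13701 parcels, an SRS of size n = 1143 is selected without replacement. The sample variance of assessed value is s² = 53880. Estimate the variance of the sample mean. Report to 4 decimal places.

Under SRS without replacement, Var(ȳ) = (1 − f)·s²/n with f = n/N = 1143/13701 = 0.08342457.
Var(ȳ) = (1 − 0.08342457)·53880/1143 = 0.91657543·47.139108 = 43.206548.

43.2065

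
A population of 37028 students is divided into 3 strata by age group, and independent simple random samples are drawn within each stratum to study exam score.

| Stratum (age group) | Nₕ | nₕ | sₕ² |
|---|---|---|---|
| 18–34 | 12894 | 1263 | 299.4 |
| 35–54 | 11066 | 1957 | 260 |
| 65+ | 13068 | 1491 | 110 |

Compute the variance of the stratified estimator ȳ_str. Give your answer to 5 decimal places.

Var(ȳ_str) = Σₕ Wₕ²(1 − fₕ)sₕ²/nₕ with Wₕ = Nₕ/N, N = 37028.
18–34: Wₕ = 0.34822297; term = 0.34822297²·(1 − 0.09795254)·299.4/1263 = 0.025929411.
35–54: Wₕ = 0.29885492; term = 0.29885492²·(1 − 0.17684800)·260/1957 = 0.0097674991.
65+: Wₕ = 0.35292211; term = 0.35292211²·(1 − 0.11409550)·110/1491 = 0.0081406614.
Sum = 0.043837572.

0.04384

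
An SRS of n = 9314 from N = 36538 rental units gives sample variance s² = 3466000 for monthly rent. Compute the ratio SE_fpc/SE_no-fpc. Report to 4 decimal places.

0.8632

f = n/N = 9314/36538 = 0.25491269.
SE_no-fpc = √(s²/n) = 19.290619; SE_fpc = √((1−f)s²/n) = 16.651361.
Ratio = √(1−f) = 0.86318440.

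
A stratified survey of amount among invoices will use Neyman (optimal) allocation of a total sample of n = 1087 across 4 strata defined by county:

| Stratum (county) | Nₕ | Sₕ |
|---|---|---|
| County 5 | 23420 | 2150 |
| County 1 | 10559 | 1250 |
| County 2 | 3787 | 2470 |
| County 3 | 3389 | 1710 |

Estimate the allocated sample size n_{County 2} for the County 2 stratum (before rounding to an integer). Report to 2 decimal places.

Neyman allocation: nₕ = n·NₕSₕ / Σⱼ NⱼSⱼ.
Σ NⱼSⱼ = 23420·2150 + 10559·1250 + 3787·2470 + 3389·1710 = 7.870083 × 10^7.
n_{County 2} = 1087·3787·2470 / (7.870083 × 10^7) = 129.19.

129.19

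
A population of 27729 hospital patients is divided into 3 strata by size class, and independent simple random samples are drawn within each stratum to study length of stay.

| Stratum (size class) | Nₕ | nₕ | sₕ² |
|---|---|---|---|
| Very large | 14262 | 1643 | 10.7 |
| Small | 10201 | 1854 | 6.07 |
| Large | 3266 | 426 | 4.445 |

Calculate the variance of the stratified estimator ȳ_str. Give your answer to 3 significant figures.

0.00201

Var(ȳ_str) = Σₕ Wₕ²(1 − fₕ)sₕ²/nₕ with Wₕ = Nₕ/N, N = 27729.
Very large: Wₕ = 0.51433517; term = 0.51433517²·(1 − 0.11520123)·10.7/1643 = 0.0015243447.
Small: Wₕ = 0.36788200; term = 0.36788200²·(1 − 0.18174689)·6.07/1854 = 3.6256319 × 10^-4.
Large: Wₕ = 0.11778283; term = 0.11778283²·(1 − 0.13043478)·4.445/426 = 1.2587175 × 10^-4.
Sum = 0.0020127796.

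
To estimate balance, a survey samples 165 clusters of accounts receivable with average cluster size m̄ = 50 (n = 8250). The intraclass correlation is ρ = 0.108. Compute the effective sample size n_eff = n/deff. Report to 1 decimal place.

1311.2

deff = 1 + (50 − 1)·0.108 = 1 + 5.292 = 6.292.
n_eff = 8250 / 6.292 = 1311.2.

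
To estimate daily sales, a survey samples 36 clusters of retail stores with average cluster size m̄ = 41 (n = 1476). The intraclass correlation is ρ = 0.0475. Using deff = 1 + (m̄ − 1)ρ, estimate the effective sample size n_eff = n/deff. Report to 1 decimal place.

509.0

deff = 1 + (41 − 1)·0.0475 = 1 + 1.9 = 2.9.
n_eff = 1476 / 2.9 = 509.0.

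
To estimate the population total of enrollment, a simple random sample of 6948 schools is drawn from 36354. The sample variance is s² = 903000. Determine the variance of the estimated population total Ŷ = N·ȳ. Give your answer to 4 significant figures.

Var(Ŷ) = N²·Var(ȳ) = N²·(1 − n/N)·s²/n.
f = 6948/36354 = 0.19112065; Var(ȳ) = 0.80887935·903000/6948 = 105.12638.
Var(Ŷ) = 36354² · 105.12638 = 1.3893642 × 10^11.

1.389 × 10^11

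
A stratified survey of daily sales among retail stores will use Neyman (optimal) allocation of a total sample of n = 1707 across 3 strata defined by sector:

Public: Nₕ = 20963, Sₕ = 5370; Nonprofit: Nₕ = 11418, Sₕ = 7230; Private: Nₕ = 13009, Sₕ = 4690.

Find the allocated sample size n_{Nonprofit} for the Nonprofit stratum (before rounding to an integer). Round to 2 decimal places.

Neyman allocation: nₕ = n·NₕSₕ / Σⱼ NⱼSⱼ.
Σ NⱼSⱼ = 20963·5370 + 11418·7230 + 13009·4690 = 2.5613566 × 10^8.
n_{Nonprofit} = 1707·11418·7230 / (2.5613566 × 10^8) = 550.16.

550.16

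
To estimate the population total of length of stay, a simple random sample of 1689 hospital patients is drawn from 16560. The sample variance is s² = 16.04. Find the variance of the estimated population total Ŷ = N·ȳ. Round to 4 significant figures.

2.339 × 10^6

Var(Ŷ) = N²·Var(ȳ) = N²·(1 − n/N)·s²/n.
f = 1689/16560 = 0.10199275; Var(ȳ) = 0.89800725·16.04/1689 = 0.0085281446.
Var(Ŷ) = 16560² · 0.0085281446 = 2.3387038 × 10^6.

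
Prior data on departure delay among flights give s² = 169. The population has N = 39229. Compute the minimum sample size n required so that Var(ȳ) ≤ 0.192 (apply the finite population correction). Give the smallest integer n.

Without fpc, n₀ = s²/D = 169/0.192 = 880.2083.
With fpc, (1 − n/N)·s²/n ≤ D requires n ≥ n₀/(1 + n₀/N) = 880.2083/(1 + 880.2083/39229) = 860.8919.
Rounding up, n = 861.

861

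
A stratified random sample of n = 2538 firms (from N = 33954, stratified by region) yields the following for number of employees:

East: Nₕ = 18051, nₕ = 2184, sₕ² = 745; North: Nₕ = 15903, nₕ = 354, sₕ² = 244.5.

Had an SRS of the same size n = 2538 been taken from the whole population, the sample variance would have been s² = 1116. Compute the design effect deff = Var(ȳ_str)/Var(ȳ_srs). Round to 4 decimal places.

Var(ȳ_str) = Σ Wₕ²(1−fₕ)sₕ²/nₕ with Wₕ = Nₕ/33954:
  East: (18051/33954)²·(1−2184/18051)·745/2184 = 0.084745733
  North: (15903/33954)²·(1−354/15903)·244.5/354 = 0.14814099
  → Var(ȳ_str) = 0.23288672.
Var(ȳ_srs) = (1 − 2538/33954)·1116/2538 = 0.40684831.
deff = 0.23288672 / 0.40684831 = 0.5724.

0.5724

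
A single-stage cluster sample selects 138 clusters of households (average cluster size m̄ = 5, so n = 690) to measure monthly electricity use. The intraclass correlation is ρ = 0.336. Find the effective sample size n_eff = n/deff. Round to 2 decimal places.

294.37

deff = 1 + (5 − 1)·0.336 = 1 + 1.344 = 2.344.
n_eff = 690 / 2.344 = 294.37.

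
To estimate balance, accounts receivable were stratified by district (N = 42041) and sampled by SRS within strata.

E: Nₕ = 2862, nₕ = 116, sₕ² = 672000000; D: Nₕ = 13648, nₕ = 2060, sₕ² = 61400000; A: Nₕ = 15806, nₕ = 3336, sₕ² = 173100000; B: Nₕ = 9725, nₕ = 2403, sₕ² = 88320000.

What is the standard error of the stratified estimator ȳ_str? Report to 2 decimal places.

Var(ȳ_str) = Σₕ Wₕ²(1 − fₕ)sₕ²/nₕ with Wₕ = Nₕ/N, N = 42041.
E: Wₕ = 0.06807640; term = 0.06807640²·(1 − 0.04053110)·672000000/116 = 25759.378.
D: Wₕ = 0.32463547; term = 0.32463547²·(1 − 0.15093787)·61400000/2060 = 2667.0587.
A: Wₕ = 0.37596632; term = 0.37596632²·(1 − 0.21105909)·173100000/3336 = 5786.4657.
B: Wₕ = 0.23132180; term = 0.23132180²·(1 − 0.24709512)·88320000/2403 = 1480.7391.
Sum = 35693.642.
SE = √(35693.642) = 188.93.

188.93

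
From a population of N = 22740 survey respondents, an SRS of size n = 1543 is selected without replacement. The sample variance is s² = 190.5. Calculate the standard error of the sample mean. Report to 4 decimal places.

0.3392

Under SRS without replacement, Var(ȳ) = (1 − f)·s²/n with f = n/N = 1543/22740 = 0.06785400.
Var(ȳ) = (1 − 0.06785400)·190.5/1543 = 0.93214600·0.12346079 = 0.11508348.
SE(ȳ) = √(0.11508348) = 0.3392.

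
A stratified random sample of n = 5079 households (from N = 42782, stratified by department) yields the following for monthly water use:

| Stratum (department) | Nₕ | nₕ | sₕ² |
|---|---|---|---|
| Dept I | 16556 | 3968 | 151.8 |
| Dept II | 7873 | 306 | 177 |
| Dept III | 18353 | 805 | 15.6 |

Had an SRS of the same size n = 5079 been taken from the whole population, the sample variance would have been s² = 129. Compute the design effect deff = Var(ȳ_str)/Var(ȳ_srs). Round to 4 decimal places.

1.1881

Var(ȳ_str) = Σ Wₕ²(1−fₕ)sₕ²/nₕ with Wₕ = Nₕ/42782:
  Dept I: (16556/42782)²·(1−3968/16556)·151.8/3968 = 0.0043560223
  Dept II: (7873/42782)²·(1−306/7873)·177/306 = 0.018827543
  Dept III: (18353/42782)²·(1−805/18353)·15.6/805 = 0.0034098968
  → Var(ȳ_str) = 0.026593462.
Var(ȳ_srs) = (1 − 5079/42782)·129/5079 = 0.022383414.
deff = 0.026593462 / 0.022383414 = 1.1881.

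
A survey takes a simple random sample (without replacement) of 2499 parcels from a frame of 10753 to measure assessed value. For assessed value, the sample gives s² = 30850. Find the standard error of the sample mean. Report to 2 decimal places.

Under SRS without replacement, Var(ȳ) = (1 − f)·s²/n with f = n/N = 2499/10753 = 0.23240026.
Var(ȳ) = (1 − 0.23240026)·30850/2499 = 0.76759974·12.344938 = 9.4759712.
SE(ȳ) = √(9.4759712) = 3.08.

3.08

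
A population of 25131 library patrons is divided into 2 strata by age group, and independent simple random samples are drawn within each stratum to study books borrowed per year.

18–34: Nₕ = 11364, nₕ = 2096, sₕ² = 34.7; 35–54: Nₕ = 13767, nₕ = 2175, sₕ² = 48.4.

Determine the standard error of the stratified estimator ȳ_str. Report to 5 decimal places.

Var(ȳ_str) = Σₕ Wₕ²(1 − fₕ)sₕ²/nₕ with Wₕ = Nₕ/N, N = 25131.
18–34: Wₕ = 0.45219052; term = 0.45219052²·(1 − 0.18444210)·34.7/2096 = 0.0027608061.
35–54: Wₕ = 0.54780948; term = 0.54780948²·(1 − 0.15798649)·48.4/2175 = 0.0056229503.
Sum = 0.0083837564.
SE = √(0.0083837564) = 0.09156.

0.09156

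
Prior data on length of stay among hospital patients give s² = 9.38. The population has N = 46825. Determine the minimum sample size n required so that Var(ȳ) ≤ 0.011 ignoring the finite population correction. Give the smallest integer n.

853

Without fpc, n₀ = s²/D = 9.38/0.011 = 852.7273.
Rounding up, n = 853.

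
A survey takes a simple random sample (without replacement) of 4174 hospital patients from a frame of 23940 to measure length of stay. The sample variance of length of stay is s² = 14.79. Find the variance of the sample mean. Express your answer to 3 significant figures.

0.00293

Under SRS without replacement, Var(ȳ) = (1 − f)·s²/n with f = n/N = 4174/23940 = 0.17435255.
Var(ȳ) = (1 − 0.17435255)·14.79/4174 = 0.82564745·0.0035433637 = 0.0029255692.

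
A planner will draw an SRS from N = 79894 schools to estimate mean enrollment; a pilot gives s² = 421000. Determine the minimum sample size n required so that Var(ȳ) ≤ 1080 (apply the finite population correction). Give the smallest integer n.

388

Without fpc, n₀ = s²/D = 421000/1080 = 389.8148.
With fpc, (1 − n/N)·s²/n ≤ D requires n ≥ n₀/(1 + n₀/N) = 389.8148/(1 + 389.8148/79894) = 387.9221.
Rounding up, n = 388.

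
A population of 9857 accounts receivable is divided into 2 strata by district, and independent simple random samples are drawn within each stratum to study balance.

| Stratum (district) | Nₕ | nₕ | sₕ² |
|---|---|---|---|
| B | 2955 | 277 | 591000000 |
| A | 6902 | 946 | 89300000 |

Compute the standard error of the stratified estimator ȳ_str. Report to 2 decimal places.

462.29

Var(ȳ_str) = Σₕ Wₕ²(1 − fₕ)sₕ²/nₕ with Wₕ = Nₕ/N, N = 9857.
B: Wₕ = 0.29978695; term = 0.29978695²·(1 − 0.09373942)·591000000/277 = 173774.58.
A: Wₕ = 0.70021305; term = 0.70021305²·(1 − 0.13706172)·89300000/946 = 39939.3.
Sum = 213713.88.
SE = √(213713.88) = 462.29.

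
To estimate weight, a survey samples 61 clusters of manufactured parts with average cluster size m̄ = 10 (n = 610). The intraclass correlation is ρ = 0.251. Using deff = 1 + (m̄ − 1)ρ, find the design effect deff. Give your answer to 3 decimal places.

3.259

deff = 1 + (10 − 1)·0.251 = 1 + 2.259 = 3.259.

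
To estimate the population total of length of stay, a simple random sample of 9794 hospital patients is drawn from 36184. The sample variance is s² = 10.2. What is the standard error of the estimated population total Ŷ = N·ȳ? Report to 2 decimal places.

997.24

Var(Ŷ) = N²·Var(ȳ) = N²·(1 − n/N)·s²/n.
f = 9794/36184 = 0.27067212; Var(ȳ) = 0.72932788·10.2/9794 = 7.595614 × 10^-4.
Var(Ŷ) = 36184² · (7.595614 × 10^-4) = 994479.96.
SE(Ŷ) = √(994479.96) = 997.24.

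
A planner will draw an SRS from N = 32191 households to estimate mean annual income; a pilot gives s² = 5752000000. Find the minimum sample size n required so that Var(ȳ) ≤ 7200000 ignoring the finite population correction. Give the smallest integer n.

Without fpc, n₀ = s²/D = 5752000000/7200000 = 798.8889.
Rounding up, n = 799.

799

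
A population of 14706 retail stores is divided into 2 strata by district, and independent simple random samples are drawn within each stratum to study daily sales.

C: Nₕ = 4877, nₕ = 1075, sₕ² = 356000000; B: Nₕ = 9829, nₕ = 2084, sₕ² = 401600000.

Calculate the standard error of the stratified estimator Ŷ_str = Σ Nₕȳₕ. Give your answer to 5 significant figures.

Var(Ŷ_str) = Σₕ Nₕ²(1 − fₕ)sₕ²/nₕ.
C: 4877²·(1 − 1075/4877)·356000000/1075 = 6.1405377 × 10^12.
B: 9829²·(1 − 2084/9829)·401600000/2084 = 1.4669886 × 10^13.
Sum = 2.0810424 × 10^13.
SE = √(2.0810424 × 10^13) = 4.5618 × 10^6.

4.5618 × 10^6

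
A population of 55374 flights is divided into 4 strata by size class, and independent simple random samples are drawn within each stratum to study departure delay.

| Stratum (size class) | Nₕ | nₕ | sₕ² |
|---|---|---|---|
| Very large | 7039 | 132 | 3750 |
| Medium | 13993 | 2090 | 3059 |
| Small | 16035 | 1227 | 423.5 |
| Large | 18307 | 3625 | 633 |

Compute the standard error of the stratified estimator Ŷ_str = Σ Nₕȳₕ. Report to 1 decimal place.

Var(Ŷ_str) = Σₕ Nₕ²(1 − fₕ)sₕ²/nₕ.
Very large: 7039²·(1 − 132/7039)·3750/132 = 1.3812038 × 10^9.
Medium: 13993²·(1 − 2090/13993)·3059/2090 = 2.4378134 × 10^8.
Small: 16035²·(1 − 1227/16035)·423.5/1227 = 8.1954767 × 10^7.
Large: 18307²·(1 − 3625/18307)·633/3625 = 4.6935138 × 10^7.
Sum = 1.753875 × 10^9.
SE = √(1.753875 × 10^9) = 41879.3.

41879.3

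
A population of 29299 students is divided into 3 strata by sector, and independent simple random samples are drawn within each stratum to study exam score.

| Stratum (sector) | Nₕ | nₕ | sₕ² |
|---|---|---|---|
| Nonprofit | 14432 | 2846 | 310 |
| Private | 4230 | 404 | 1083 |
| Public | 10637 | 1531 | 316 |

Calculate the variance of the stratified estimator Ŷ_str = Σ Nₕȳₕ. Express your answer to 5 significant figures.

Var(Ŷ_str) = Σₕ Nₕ²(1 − fₕ)sₕ²/nₕ.
Nonprofit: 14432²·(1 − 2846/14432)·310/2846 = 1.8213225 × 10^7.
Private: 4230²·(1 − 404/4230)·1083/404 = 4.3384283 × 10^7.
Public: 10637²·(1 − 1531/10637)·316/1531 = 1.9992113 × 10^7.
Sum = 8.1589621 × 10^7.

8.1590 × 10^7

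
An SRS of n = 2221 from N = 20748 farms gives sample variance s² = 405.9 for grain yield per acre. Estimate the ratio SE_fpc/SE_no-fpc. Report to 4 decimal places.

0.9450

f = n/N = 2221/20748 = 0.10704646.
SE_no-fpc = √(s²/n) = 0.42749914; SE_fpc = √((1−f)s²/n) = 0.40397052.
Ratio = √(1−f) = 0.94496219.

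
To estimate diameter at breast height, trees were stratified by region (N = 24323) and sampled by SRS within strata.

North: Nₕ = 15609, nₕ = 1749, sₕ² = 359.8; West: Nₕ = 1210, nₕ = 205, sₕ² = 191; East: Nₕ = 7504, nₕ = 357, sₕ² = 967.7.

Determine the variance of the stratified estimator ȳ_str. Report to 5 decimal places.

Var(ȳ_str) = Σₕ Wₕ²(1 − fₕ)sₕ²/nₕ with Wₕ = Nₕ/N, N = 24323.
North: Wₕ = 0.64173827; term = 0.64173827²·(1 − 0.11205074)·359.8/1749 = 0.075227284.
West: Wₕ = 0.04974715; term = 0.04974715²·(1 − 0.16942149)·191/205 = 0.0019151229.
East: Wₕ = 0.30851457; term = 0.30851457²·(1 − 0.04757463)·967.7/357 = 0.24572812.
Sum = 0.32287053.

0.32287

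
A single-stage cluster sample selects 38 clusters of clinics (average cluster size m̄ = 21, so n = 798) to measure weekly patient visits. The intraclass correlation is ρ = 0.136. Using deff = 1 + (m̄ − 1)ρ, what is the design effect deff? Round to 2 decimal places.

deff = 1 + (21 − 1)·0.136 = 1 + 2.72 = 3.72.

3.72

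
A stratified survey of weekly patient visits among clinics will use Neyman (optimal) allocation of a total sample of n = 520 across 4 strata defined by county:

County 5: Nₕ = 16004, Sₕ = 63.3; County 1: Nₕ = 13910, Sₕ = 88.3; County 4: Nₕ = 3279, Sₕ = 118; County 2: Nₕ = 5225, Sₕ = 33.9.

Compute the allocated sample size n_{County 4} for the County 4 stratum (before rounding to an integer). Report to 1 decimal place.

Neyman allocation: nₕ = n·NₕSₕ / Σⱼ NⱼSⱼ.
Σ NⱼSⱼ = 16004·63.3 + 13910·88.3 + 3279·118 + 5225·33.9 = 2.8053557 × 10^6.
n_{County 4} = 520·3279·118 / (2.8053557 × 10^6) = 71.7.

71.7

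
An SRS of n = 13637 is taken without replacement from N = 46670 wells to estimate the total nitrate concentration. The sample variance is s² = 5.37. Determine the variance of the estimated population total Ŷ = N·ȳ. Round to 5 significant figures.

607070

Var(Ŷ) = N²·Var(ȳ) = N²·(1 − n/N)·s²/n.
f = 13637/46670 = 0.29220056; Var(ȳ) = 0.70779944·5.37/13637 = 2.7871841 × 10^-4.
Var(Ŷ) = 46670² · (2.7871841 × 10^-4) = 607073.48.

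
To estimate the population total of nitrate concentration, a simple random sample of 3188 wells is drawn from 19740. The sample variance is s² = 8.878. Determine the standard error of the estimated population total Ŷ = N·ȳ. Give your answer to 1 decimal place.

Var(Ŷ) = N²·Var(ȳ) = N²·(1 − n/N)·s²/n.
f = 3188/19740 = 0.16149949; Var(ȳ) = 0.83850051·8.878/3188 = 0.0023350714.
Var(Ŷ) = 19740² · 0.0023350714 = 909901.67.
SE(Ŷ) = √(909901.67) = 953.9.

953.9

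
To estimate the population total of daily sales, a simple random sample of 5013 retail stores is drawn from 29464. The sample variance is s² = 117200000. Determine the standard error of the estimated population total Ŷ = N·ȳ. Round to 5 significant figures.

Var(Ŷ) = N²·Var(ȳ) = N²·(1 − n/N)·s²/n.
f = 5013/29464 = 0.17013983; Var(ȳ) = 0.82986017·117200000/5013 = 19401.479.
Var(Ŷ) = 29464² · 19401.479 = 1.6842954 × 10^13.
SE(Ŷ) = √(1.6842954 × 10^13) = 4.1040 × 10^6.

4.1040 × 10^6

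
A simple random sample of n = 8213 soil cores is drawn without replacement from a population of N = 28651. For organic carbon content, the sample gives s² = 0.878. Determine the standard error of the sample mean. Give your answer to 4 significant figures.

Under SRS without replacement, Var(ȳ) = (1 − f)·s²/n with f = n/N = 8213/28651 = 0.28665666.
Var(ȳ) = (1 − 0.28665666)·0.878/8213 = 0.71334334·1.0690369 × 10^-4 = 7.6259035 × 10^-5.
SE(ȳ) = √(7.6259035 × 10^-5) = 0.008733.

0.008733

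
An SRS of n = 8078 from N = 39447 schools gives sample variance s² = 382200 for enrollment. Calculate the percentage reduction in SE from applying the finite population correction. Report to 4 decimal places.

10.8250

f = n/N = 8078/39447 = 0.20478110.
SE_no-fpc = √(s²/n) = 6.8784949; SE_fpc = √((1−f)s²/n) = 6.133901.
Ratio = √(1−f) = 0.89175047. Reduction = 100·(1 − 0.89175047) = 10.8250%.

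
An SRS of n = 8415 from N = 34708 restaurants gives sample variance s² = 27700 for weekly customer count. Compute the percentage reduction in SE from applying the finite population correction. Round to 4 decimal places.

12.9627

f = n/N = 8415/34708 = 0.24245131.
SE_no-fpc = √(s²/n) = 1.8143156; SE_fpc = √((1−f)s²/n) = 1.5791308.
Ratio = √(1−f) = 0.87037273. Reduction = 100·(1 − 0.87037273) = 12.9627%.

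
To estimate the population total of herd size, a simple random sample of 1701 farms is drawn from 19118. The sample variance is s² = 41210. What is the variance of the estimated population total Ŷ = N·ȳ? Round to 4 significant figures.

8.067 × 10^9

Var(Ŷ) = N²·Var(ȳ) = N²·(1 − n/N)·s²/n.
f = 1701/19118 = 0.08897374; Var(ȳ) = 0.91102626·41210/1701 = 22.071365.
Var(Ŷ) = 19118² · 22.071365 = 8.0670381 × 10^9.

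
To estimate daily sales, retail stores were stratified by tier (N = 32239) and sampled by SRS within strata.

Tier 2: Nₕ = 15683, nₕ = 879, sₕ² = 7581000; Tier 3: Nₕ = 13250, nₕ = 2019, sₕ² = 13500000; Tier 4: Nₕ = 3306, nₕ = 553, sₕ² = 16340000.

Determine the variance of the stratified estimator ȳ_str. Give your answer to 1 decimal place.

Var(ȳ_str) = Σₕ Wₕ²(1 − fₕ)sₕ²/nₕ with Wₕ = Nₕ/N, N = 32239.
Tier 2: Wₕ = 0.48646050; term = 0.48646050²·(1 − 0.05604795)·7581000/879 = 1926.5608.
Tier 3: Wₕ = 0.41099290; term = 0.41099290²·(1 − 0.15237736)·13500000/2019 = 957.34535.
Tier 4: Wₕ = 0.10254661; term = 0.10254661²·(1 − 0.16727163)·16340000/553 = 258.74553.
Sum = 3142.6517.

3142.7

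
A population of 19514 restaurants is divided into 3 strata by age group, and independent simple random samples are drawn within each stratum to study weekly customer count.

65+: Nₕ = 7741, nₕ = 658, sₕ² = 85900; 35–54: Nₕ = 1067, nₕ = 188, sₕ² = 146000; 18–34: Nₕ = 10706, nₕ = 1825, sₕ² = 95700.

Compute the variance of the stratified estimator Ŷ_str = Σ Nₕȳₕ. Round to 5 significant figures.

1.2872 × 10^10

Var(Ŷ_str) = Σₕ Nₕ²(1 − fₕ)sₕ²/nₕ.
65+: 7741²·(1 − 658/7741)·85900/658 = 7.1578333 × 10^9.
35–54: 1067²·(1 − 188/1067)·146000/188 = 7.2836371 × 10^8.
18–34: 10706²·(1 − 1825/10706)·95700/1825 = 4.9858382 × 10^9.
Sum = 1.2872035 × 10^10.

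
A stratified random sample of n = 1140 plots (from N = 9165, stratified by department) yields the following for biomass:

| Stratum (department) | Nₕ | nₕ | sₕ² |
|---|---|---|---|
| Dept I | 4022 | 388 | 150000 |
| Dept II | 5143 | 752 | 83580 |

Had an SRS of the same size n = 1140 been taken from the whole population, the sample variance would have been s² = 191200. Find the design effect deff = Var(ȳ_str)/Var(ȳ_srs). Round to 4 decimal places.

0.6615

Var(ȳ_str) = Σ Wₕ²(1−fₕ)sₕ²/nₕ with Wₕ = Nₕ/9165:
  Dept I: (4022/9165)²·(1−388/4022)·150000/388 = 67.270024
  Dept II: (5143/9165)²·(1−752/5143)·83580/752 = 29.881304
  → Var(ȳ_str) = 97.151328.
Var(ȳ_srs) = (1 − 1140/9165)·191200/1140 = 146.85732.
deff = 97.151328 / 146.85732 = 0.6615.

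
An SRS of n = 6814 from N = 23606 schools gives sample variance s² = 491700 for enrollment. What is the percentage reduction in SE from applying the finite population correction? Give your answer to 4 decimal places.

f = n/N = 6814/23606 = 0.28865543.
SE_no-fpc = √(s²/n) = 8.4947194; SE_fpc = √((1−f)s²/n) = 7.1645522.
Ratio = √(1−f) = 0.84341246. Reduction = 100·(1 − 0.84341246) = 15.6588%.

15.6588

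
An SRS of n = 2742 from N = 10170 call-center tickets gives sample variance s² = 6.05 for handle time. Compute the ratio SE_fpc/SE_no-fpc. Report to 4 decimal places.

0.8546

f = n/N = 2742/10170 = 0.26961652.
SE_no-fpc = √(s²/n) = 0.046972531; SE_fpc = √((1−f)s²/n) = 0.040143888.
Ratio = √(1−f) = 0.85462476.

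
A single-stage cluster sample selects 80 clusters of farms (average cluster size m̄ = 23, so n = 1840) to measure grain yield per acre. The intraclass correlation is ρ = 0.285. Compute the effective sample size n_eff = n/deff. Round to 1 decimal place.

deff = 1 + (23 − 1)·0.285 = 1 + 6.27 = 7.27.
n_eff = 1840 / 7.27 = 253.1.

253.1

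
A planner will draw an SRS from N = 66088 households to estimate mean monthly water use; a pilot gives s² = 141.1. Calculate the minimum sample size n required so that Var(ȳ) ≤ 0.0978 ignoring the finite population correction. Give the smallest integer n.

Without fpc, n₀ = s²/D = 141.1/0.0978 = 1442.7403.
Rounding up, n = 1443.

1443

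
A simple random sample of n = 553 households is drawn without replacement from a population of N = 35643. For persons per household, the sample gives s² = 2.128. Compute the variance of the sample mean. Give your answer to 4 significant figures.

0.003788

Under SRS without replacement, Var(ȳ) = (1 − f)·s²/n with f = n/N = 553/35643 = 0.01551497.
Var(ȳ) = (1 − 0.01551497)·2.128/553 = 0.98448503·0.0038481013 = 0.0037883981.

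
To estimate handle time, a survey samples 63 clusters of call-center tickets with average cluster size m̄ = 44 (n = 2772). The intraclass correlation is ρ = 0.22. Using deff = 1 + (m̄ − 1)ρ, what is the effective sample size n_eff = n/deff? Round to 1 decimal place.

265.0

deff = 1 + (44 − 1)·0.22 = 1 + 9.46 = 10.46.
n_eff = 2772 / 10.46 = 265.0.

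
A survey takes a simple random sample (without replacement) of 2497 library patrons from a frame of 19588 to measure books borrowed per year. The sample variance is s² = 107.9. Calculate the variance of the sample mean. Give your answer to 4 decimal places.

Under SRS without replacement, Var(ȳ) = (1 − f)·s²/n with f = n/N = 2497/19588 = 0.12747601.
Var(ȳ) = (1 − 0.12747601)·107.9/2497 = 0.87252399·0.043211854 = 0.03770338.

0.0377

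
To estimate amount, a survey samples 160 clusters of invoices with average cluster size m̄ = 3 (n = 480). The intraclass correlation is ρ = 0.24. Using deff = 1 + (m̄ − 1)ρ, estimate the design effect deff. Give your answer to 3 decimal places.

deff = 1 + (3 − 1)·0.24 = 1 + 0.48 = 1.48.

1.480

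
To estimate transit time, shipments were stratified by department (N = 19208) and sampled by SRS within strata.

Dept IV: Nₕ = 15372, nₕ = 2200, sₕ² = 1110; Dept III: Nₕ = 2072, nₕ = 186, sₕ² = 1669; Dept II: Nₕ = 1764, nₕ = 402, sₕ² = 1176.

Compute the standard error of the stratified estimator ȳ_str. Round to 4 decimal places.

0.6253

Var(ȳ_str) = Σₕ Wₕ²(1 − fₕ)sₕ²/nₕ with Wₕ = Nₕ/N, N = 19208.
Dept IV: Wₕ = 0.80029155; term = 0.80029155²·(1 − 0.14311736)·1110/2200 = 0.27689691.
Dept III: Wₕ = 0.10787172; term = 0.10787172²·(1 − 0.08976834)·1669/186 = 0.095040899.
Dept II: Wₕ = 0.09183673; term = 0.09183673²·(1 − 0.22789116)·1176/402 = 0.019049898.
Sum = 0.39098771.
SE = √(0.39098771) = 0.6253.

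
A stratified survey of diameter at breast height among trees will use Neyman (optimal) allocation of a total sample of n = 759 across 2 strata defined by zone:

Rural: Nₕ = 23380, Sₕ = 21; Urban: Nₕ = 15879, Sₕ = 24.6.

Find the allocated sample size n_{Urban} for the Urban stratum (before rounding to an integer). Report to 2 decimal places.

336.30

Neyman allocation: nₕ = n·NₕSₕ / Σⱼ NⱼSⱼ.
Σ NⱼSⱼ = 23380·21 + 15879·24.6 = 881603.4.
n_{Urban} = 759·15879·24.6 / 881603.4 = 336.30.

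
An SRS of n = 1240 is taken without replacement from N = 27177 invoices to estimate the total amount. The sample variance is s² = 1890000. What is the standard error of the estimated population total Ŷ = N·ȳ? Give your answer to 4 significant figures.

1.037 × 10^6

Var(Ŷ) = N²·Var(ȳ) = N²·(1 − n/N)·s²/n.
f = 1240/27177 = 0.04562682; Var(ȳ) = 0.95437318·1890000/1240 = 1454.6494.
Var(Ŷ) = 27177² · 1454.6494 = 1.0743885 × 10^12.
SE(Ŷ) = √(1.0743885 × 10^12) = 1.037 × 10^6.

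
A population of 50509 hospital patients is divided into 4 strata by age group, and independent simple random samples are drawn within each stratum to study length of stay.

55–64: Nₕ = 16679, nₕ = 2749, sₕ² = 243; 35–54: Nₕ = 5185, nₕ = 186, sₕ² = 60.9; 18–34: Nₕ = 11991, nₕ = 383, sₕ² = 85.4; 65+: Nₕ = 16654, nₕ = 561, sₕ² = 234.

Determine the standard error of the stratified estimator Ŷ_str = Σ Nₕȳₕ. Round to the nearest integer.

Var(Ŷ_str) = Σₕ Nₕ²(1 − fₕ)sₕ²/nₕ.
55–64: 16679²·(1 − 2749/16679)·243/2749 = 2.053774 × 10^7.
35–54: 5185²·(1 − 186/5185)·60.9/186 = 8.4866491 × 10^6.
18–34: 11991²·(1 − 383/11991)·85.4/383 = 3.103644 × 10^7.
65+: 16654²·(1 − 561/16654)·234/561 = 1.1179144 × 10^8.
Sum = 1.7185227 × 10^8.
SE = √(1.7185227 × 10^8) = 13109.

13109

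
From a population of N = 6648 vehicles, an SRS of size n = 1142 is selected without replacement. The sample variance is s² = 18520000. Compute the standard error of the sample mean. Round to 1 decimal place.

115.9

Under SRS without replacement, Var(ȳ) = (1 − f)·s²/n with f = n/N = 1142/6648 = 0.17178099.
Var(ȳ) = (1 − 0.17178099)·18520000/1142 = 0.82821901·16217.163 = 13431.363.
SE(ȳ) = √(13431.363) = 115.9.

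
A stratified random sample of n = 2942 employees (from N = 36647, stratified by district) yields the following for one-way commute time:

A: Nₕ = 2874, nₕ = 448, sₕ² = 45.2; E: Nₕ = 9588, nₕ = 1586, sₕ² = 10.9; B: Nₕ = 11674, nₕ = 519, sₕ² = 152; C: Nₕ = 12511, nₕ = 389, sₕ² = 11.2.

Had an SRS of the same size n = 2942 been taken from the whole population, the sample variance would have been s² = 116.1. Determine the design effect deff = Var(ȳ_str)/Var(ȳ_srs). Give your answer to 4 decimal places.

0.8973

Var(ȳ_str) = Σ Wₕ²(1−fₕ)sₕ²/nₕ with Wₕ = Nₕ/36647:
  A: (2874/36647)²·(1−448/2874)·45.2/448 = 5.2379473 × 10^-4
  E: (9588/36647)²·(1−1586/9588)·10.9/1586 = 3.9262055 × 10^-4
  B: (11674/36647)²·(1−519/11674)·152/519 = 0.028398058
  C: (12511/36647)²·(1−389/12511)·11.2/389 = 0.0032513062
  → Var(ȳ_str) = 0.032565779.
Var(ȳ_srs) = (1 − 2942/36647)·116.1/2942 = 0.036294888.
deff = 0.032565779 / 0.036294888 = 0.8973.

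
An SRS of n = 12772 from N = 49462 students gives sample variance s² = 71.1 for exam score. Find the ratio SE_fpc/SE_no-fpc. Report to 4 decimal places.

0.8613

f = n/N = 12772/49462 = 0.25821843.
SE_no-fpc = √(s²/n) = 0.074611427; SE_fpc = √((1−f)s²/n) = 0.064260391.
Ratio = √(1−f) = 0.86126742.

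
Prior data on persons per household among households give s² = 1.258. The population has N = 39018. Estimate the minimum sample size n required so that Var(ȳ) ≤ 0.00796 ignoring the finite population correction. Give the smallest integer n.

Without fpc, n₀ = s²/D = 1.258/0.00796 = 158.0402.
Rounding up, n = 159.

159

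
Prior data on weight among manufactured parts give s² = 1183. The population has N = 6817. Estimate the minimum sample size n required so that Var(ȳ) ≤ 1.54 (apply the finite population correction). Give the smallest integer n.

691

Without fpc, n₀ = s²/D = 1183/1.54 = 768.1818.
With fpc, (1 − n/N)·s²/n ≤ D requires n ≥ n₀/(1 + n₀/N) = 768.1818/(1 + 768.1818/6817) = 690.3849.
Rounding up, n = 691.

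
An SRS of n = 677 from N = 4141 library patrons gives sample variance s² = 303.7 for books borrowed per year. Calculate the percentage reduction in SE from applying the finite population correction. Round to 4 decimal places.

8.5389

f = n/N = 677/4141 = 0.16348708.
SE_no-fpc = √(s²/n) = 0.66977366; SE_fpc = √((1−f)s²/n) = 0.61258222.
Ratio = √(1−f) = 0.91461080. Reduction = 100·(1 − 0.91461080) = 8.5389%.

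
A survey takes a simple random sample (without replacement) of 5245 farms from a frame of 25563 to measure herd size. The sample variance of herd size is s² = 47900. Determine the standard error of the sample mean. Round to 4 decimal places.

2.6942

Under SRS without replacement, Var(ȳ) = (1 − f)·s²/n with f = n/N = 5245/25563 = 0.20517936.
Var(ȳ) = (1 − 0.20517936)·47900/5245 = 0.79482064·9.1325071 = 7.2587052.
SE(ȳ) = √(7.2587052) = 2.6942.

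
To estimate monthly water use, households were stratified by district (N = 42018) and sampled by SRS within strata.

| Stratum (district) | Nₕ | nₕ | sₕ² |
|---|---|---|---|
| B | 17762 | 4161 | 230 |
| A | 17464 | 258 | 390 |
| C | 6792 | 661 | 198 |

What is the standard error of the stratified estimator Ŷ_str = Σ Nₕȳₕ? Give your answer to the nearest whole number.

Var(Ŷ_str) = Σₕ Nₕ²(1 − fₕ)sₕ²/nₕ.
B: 17762²·(1 − 4161/17762)·230/4161 = 1.335343 × 10^7.
A: 17464²·(1 − 258/17464)·390/258 = 4.5422239 × 10^8.
C: 6792²·(1 − 661/6792)·198/661 = 1.2473626 × 10^7.
Sum = 4.8004945 × 10^8.
SE = √(4.8004945 × 10^8) = 21910.

21910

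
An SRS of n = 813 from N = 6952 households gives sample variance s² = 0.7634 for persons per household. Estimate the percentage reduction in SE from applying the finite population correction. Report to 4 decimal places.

6.0290

f = n/N = 813/6952 = 0.11694476.
SE_no-fpc = √(s²/n) = 0.030642966; SE_fpc = √((1−f)s²/n) = 0.028795508.
Ratio = √(1−f) = 0.93971019. Reduction = 100·(1 − 0.93971019) = 6.0290%.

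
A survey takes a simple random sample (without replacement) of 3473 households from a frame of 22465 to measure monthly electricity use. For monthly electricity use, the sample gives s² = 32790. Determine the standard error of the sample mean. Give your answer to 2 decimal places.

Under SRS without replacement, Var(ȳ) = (1 − f)·s²/n with f = n/N = 3473/22465 = 0.15459604.
Var(ȳ) = (1 − 0.15459604)·32790/3473 = 0.84540396·9.4414051 = 7.9818013.
SE(ȳ) = √(7.9818013) = 2.83.

2.83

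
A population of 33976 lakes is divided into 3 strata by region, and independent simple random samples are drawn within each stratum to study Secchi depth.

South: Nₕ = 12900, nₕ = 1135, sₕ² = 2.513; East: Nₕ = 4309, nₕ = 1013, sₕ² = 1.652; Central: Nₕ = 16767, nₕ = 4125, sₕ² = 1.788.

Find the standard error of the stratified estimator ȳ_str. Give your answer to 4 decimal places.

0.0198

Var(ȳ_str) = Σₕ Wₕ²(1 − fₕ)sₕ²/nₕ with Wₕ = Nₕ/N, N = 33976.
South: Wₕ = 0.37967977; term = 0.37967977²·(1 − 0.08798450)·2.513/1135 = 2.9109435 × 10^-4.
East: Wₕ = 0.12682482; term = 0.12682482²·(1 − 0.23508935)·1.652/1013 = 2.0064105 × 10^-5.
Central: Wₕ = 0.49349541; term = 0.49349541²·(1 − 0.24601897)·1.788/4125 = 7.9592146 × 10^-5.
Sum = 3.907506 × 10^-4.
SE = √(3.907506 × 10^-4) = 0.0198.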